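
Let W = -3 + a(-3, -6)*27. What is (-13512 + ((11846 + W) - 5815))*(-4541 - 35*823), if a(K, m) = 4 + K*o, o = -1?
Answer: 243259070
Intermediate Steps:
a(K, m) = 4 - K (a(K, m) = 4 + K*(-1) = 4 - K)
W = 186 (W = -3 + (4 - 1*(-3))*27 = -3 + (4 + 3)*27 = -3 + 7*27 = -3 + 189 = 186)
(-13512 + ((11846 + W) - 5815))*(-4541 - 35*823) = (-13512 + ((11846 + 186) - 5815))*(-4541 - 35*823) = (-13512 + (12032 - 5815))*(-4541 - 28805) = (-13512 + 6217)*(-33346) = -7295*(-33346) = 243259070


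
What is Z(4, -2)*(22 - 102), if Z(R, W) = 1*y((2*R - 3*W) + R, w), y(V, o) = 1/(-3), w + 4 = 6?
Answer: 80/3 ≈ 26.667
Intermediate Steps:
w = 2 (w = -4 + 6 = 2)
y(V, o) = -⅓ (y(V, o) = 1*(-⅓) = -⅓)
Z(R, W) = -⅓ (Z(R, W) = 1*(-⅓) = -⅓)
Z(4, -2)*(22 - 102) = -(22 - 102)/3 = -⅓*(-80) = 80/3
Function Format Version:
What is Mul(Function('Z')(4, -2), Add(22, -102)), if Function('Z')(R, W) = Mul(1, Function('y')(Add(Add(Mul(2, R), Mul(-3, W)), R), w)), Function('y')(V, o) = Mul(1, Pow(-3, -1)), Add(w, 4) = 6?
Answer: Rational(80, 3) ≈ 26.667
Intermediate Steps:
w = 2 (w = Add(-4, 6) = 2)
Function('y')(V, o) = Rational(-1, 3) (Function('y')(V, o) = Mul(1, Rational(-1, 3)) = Rational(-1, 3))
Function('Z')(R, W) = Rational(-1, 3) (Function('Z')(R, W) = Mul(1, Rational(-1, 3)) = Rational(-1, 3))
Mul(Function('Z')(4, -2), Add(22, -102)) = Mul(Rational(-1, 3), Add(22, -102)) = Mul(Rational(-1, 3), -80) = Rational(80, 3)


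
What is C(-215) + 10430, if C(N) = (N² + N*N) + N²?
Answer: 149105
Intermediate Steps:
C(N) = 3*N² (C(N) = (N² + N²) + N² = 2*N² + N² = 3*N²)
C(-215) + 10430 = 3*(-215)² + 10430 = 3*46225 + 10430 = 138675 + 10430 = 149105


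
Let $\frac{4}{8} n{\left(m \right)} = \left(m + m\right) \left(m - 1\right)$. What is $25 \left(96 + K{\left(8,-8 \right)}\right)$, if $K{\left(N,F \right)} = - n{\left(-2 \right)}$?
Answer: $1800$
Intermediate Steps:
$n{\left(m \right)} = 4 m \left(-1 + m\right)$ ($n{\left(m \right)} = 2 \left(m + m\right) \left(m - 1\right) = 2 \cdot 2 m \left(-1 + m\right) = 4 m \left(-1 + m\right)$)
$K{\left(N,F \right)} = -24$ ($K{\left(N,F \right)} = - 4 \left(-2\right) \left(-1 - 2\right) = - 4 \left(-2\right) \left(-3\right) = \left(-1\right) 24 = -24$)
$25 \left(96 + K{\left(8,-8 \right)}\right) = 25 \left(96 - 24\right) = 25 \cdot 72 = 1800$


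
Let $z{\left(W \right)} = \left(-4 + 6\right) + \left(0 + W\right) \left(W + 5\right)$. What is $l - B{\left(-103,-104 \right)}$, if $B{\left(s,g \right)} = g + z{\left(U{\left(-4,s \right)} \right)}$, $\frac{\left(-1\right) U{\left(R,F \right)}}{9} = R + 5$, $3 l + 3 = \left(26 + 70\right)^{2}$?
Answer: $3137$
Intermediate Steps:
$l = 3071$ ($l = -1 + \frac{\left(26 + 70\right)^{2}}{3} = -1 + \frac{96^{2}}{3} = -1 + \frac{1}{3} \cdot 9216 = -1 + 3072 = 3071$)
$U{\left(R,F \right)} = -45 - 9 R$ ($U{\left(R,F \right)} = - 9 \left(R + 5\right) = - 9 \left(5 + R\right) = -45 - 9 R$)
$z{\left(W \right)} = 2 + W \left(5 + W\right)$
$B{\left(s,g \right)} = 38 + g$ ($B{\left(s,g \right)} = g + \left(2 + \left(-45 - -36\right)^{2} + 5 \left(-45 - -36\right)\right) = g + \left(2 + \left(-45 + 36\right)^{2} + 5 \left(-45 + 36\right)\right) = g + \left(2 + \left(-9\right)^{2} + 5 \left(-9\right)\right) = g + \left(2 + 81 - 45\right) = g + 38 = 38 + g$)
$l - B{\left(-103,-104 \right)} = 3071 - \left(38 - 104\right) = 3071 - -66 = 3071 + 66 = 3137$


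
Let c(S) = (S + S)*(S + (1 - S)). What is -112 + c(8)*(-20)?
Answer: -432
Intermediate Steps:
c(S) = 2*S (c(S) = (2*S)*1 = 2*S)
-112 + c(8)*(-20) = -112 + (2*8)*(-20) = -112 + 16*(-20) = -112 - 320 = -432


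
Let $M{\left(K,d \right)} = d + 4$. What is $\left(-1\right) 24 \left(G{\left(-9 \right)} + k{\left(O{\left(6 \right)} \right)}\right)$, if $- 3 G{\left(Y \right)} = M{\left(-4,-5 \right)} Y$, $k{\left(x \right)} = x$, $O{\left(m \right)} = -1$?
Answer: $96$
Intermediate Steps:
$M{\left(K,d \right)} = 4 + d$
$G{\left(Y \right)} = \frac{Y}{3}$ ($G{\left(Y \right)} = - \frac{\left(4 - 5\right) Y}{3} = - \frac{\left(-1\right) Y}{3} = \frac{Y}{3}$)
$\left(-1\right) 24 \left(G{\left(-9 \right)} + k{\left(O{\left(6 \right)} \right)}\right) = \left(-1\right) 24 \left(\frac{1}{3} \left(-9\right) - 1\right) = - 24 \left(-3 - 1\right) = \left(-24\right) \left(-4\right) = 96$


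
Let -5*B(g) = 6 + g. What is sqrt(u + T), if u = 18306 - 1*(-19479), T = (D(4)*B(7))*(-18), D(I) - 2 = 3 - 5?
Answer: sqrt(37785) ≈ 194.38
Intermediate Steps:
B(g) = -6/5 - g/5 (B(g) = -(6 + g)/5 = -6/5 - g/5)
D(I) = 0 (D(I) = 2 + (3 - 5) = 2 - 2 = 0)
T = 0 (T = (0*(-6/5 - 1/5*7))*(-18) = (0*(-6/5 - 7/5))*(-18) = (0*(-13/5))*(-18) = 0*(-18) = 0)
u = 37785 (u = 18306 + 19479 = 37785)
sqrt(u + T) = sqrt(37785 + 0) = sqrt(37785)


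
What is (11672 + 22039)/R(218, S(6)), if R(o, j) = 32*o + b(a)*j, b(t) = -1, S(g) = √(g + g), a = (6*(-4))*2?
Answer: 58791984/12166141 + 33711*√3/24332282 ≈ 4.8348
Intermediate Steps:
a = -48 (a = -24*2 = -48)
S(g) = √2*√g (S(g) = √(2*g) = √2*√g)
R(o, j) = -j + 32*o (R(o, j) = 32*o - j = -j + 32*o)
(11672 + 22039)/R(218, S(6)) = (11672 + 22039)/(-√2*√6 + 32*218) = 33711/(-2*√3 + 6976) = 33711/(6976 - 2*√3)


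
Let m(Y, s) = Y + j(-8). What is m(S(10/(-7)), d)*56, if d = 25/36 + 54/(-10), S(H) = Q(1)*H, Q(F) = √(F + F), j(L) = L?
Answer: -448 - 80*√2 ≈ -561.14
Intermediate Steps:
Q(F) = √2*√F (Q(F) = √(2*F) = √2*√F)
S(H) = H*√2 (S(H) = (√2*√1)*H = (√2*1)*H = √2*H = H*√2)
d = -847/180 (d = 25*(1/36) + 54*(-⅒) = 25/36 - 27/5 = -847/180 ≈ -4.7056)
m(Y, s) = -8 + Y (m(Y, s) = Y - 8 = -8 + Y)
m(S(10/(-7)), d)*56 = (-8 + (10/(-7))*√2)*56 = (-8 + (10*(-⅐))*√2)*56 = (-8 - 10*√2/7)*56 = -448 - 80*√2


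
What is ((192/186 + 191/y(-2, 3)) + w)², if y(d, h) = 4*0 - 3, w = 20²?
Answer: 984390625/8649 ≈ 1.1382e+5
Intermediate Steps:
w = 400
y(d, h) = -3 (y(d, h) = 0 - 3 = -3)
((192/186 + 191/y(-2, 3)) + w)² = ((192/186 + 191/(-3)) + 400)² = ((192*(1/186) + 191*(-⅓)) + 400)² = ((32/31 - 191/3) + 400)² = (-5825/93 + 400)² = (31375/93)² = 984390625/8649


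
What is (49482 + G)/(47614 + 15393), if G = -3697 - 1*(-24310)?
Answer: 70095/63007 ≈ 1.1125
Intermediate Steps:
G = 20613 (G = -3697 + 24310 = 20613)
(49482 + G)/(47614 + 15393) = (49482 + 20613)/(47614 + 15393) = 70095/63007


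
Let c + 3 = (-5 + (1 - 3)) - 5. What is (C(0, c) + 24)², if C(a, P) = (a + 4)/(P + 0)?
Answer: 126736/225 ≈ 563.27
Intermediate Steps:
c = -15 (c = -3 + ((-5 + (1 - 3)) - 5) = -3 + ((-5 - 2) - 5) = -3 + (-7 - 5) = -3 - 12 = -15)
C(a, P) = (4 + a)/P
(C(0, c) + 24)² = ((4 + 0)/(-15) + 24)² = (-1/15*4 + 24)² = (-4/15 + 24)² = (356/15)² = 126736/225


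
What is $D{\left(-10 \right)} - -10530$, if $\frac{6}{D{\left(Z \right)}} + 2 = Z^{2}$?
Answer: $\frac{515973}{49} \approx 10530.0$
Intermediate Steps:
$D{\left(Z \right)} = \frac{6}{-2 + Z^{2}}$
$D{\left(-10 \right)} - -10530 = \frac{6}{-2 + \left(-10\right)^{2}} - -10530 = \frac{6}{-2 + 100} + 10530 = \frac{6}{98} + 10530 = 6 \cdot \frac{1}{98} + 10530 = \frac{3}{49} + 10530 = \frac{515973}{49}$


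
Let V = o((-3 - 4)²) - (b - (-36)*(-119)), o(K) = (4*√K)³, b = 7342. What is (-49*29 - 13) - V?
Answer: -20328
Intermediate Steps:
o(K) = 64*K^(3/2)
V = 18894 (V = 64*((-3 - 4)²)^(3/2) - (7342 - (-36)*(-119)) = 64*((-7)²)^(3/2) - (7342 - 1*4284) = 64*49^(3/2) - (7342 - 4284) = 64*343 - 1*3058 = 21952 - 3058 = 18894)
(-49*29 - 13) - V = (-49*29 - 13) - 1*18894 = (-1421 - 13) - 18894 = -1434 - 18894 = -20328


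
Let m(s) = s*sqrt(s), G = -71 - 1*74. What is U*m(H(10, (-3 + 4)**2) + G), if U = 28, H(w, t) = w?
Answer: -11340*I*sqrt(15) ≈ -43920.0*I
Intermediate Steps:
G = -145 (G = -71 - 74 = -145)
m(s) = s**(3/2)
U*m(H(10, (-3 + 4)**2) + G) = 28*(10 - 145)**(3/2) = 28*(-135)**(3/2) = 28*(-405*I*sqrt(15)) = -11340*I*sqrt(15)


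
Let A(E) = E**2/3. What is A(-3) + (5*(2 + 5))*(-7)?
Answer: -242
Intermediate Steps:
A(E) = E**2/3
A(-3) + (5*(2 + 5))*(-7) = (1/3)*(-3)**2 + (5*(2 + 5))*(-7) = (1/3)*9 + (5*7)*(-7) = 3 + 35*(-7) = 3 - 245 = -242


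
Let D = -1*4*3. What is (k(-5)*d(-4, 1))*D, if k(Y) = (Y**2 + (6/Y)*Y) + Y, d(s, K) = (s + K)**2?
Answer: -2808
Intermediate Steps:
d(s, K) = (K + s)**2
k(Y) = 6 + Y + Y**2 (k(Y) = (Y**2 + 6) + Y = (6 + Y**2) + Y = 6 + Y + Y**2)
D = -12 (D = -4*3 = -12)
(k(-5)*d(-4, 1))*D = ((6 - 5 + (-5)**2)*(1 - 4)**2)*(-12) = ((6 - 5 + 25)*(-3)**2)*(-12) = (26*9)*(-12) = 234*(-12) = -2808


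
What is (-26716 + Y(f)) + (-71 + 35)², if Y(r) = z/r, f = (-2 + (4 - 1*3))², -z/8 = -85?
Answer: -24740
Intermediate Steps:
z = 680 (z = -8*(-85) = 680)
f = 1 (f = (-2 + (4 - 3))² = (-2 + 1)² = (-1)² = 1)
Y(r) = 680/r
(-26716 + Y(f)) + (-71 + 35)² = (-26716 + 680/1) + (-71 + 35)² = (-26716 + 680*1) + (-36)² = (-26716 + 680) + 1296 = -26036 + 1296 = -24740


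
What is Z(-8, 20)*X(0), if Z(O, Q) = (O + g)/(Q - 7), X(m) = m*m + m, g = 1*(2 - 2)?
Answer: 0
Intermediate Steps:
g = 0 (g = 1*0 = 0)
X(m) = m + m**2 (X(m) = m**2 + m = m + m**2)
Z(O, Q) = O/(-7 + Q) (Z(O, Q) = (O + 0)/(Q - 7) = O/(-7 + Q))
Z(-8, 20)*X(0) = (-8/(-7 + 20))*(0*(1 + 0)) = (-8/13)*(0*1) = -8*1/13*0 = -8/13*0 = 0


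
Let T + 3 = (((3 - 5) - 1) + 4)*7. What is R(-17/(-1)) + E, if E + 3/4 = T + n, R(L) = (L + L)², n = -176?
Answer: 3933/4 ≈ 983.25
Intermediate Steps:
R(L) = 4*L² (R(L) = (2*L)² = 4*L²)
T = 4 (T = -3 + (((3 - 5) - 1) + 4)*7 = -3 + ((-2 - 1) + 4)*7 = -3 + (-3 + 4)*7 = -3 + 1*7 = -3 + 7 = 4)
E = -691/4 (E = -¾ + (4 - 176) = -¾ - 172 = -691/4 ≈ -172.75)
R(-17/(-1)) + E = 4*(-17/(-1))² - 691/4 = 4*(-17*(-1))² - 691/4 = 4*17² - 691/4 = 4*289 - 691/4 = 1156 - 691/4 = 3933/4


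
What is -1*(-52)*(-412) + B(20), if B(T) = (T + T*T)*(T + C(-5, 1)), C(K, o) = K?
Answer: -15124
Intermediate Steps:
B(T) = (-5 + T)*(T + T²) (B(T) = (T + T*T)*(T - 5) = (T + T²)*(-5 + T) = (-5 + T)*(T + T²))
-1*(-52)*(-412) + B(20) = -1*(-52)*(-412) + 20*(-5 + 20² - 4*20) = 52*(-412) + 20*(-5 + 400 - 80) = -21424 + 20*315 = -21424 + 6300 = -15124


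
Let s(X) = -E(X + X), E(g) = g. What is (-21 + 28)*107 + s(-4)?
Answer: 757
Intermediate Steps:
s(X) = -2*X (s(X) = -(X + X) = -2*X)
(-21 + 28)*107 + s(-4) = (-21 + 28)*107 - 2*(-4) = 7*107 + 8 = 749 + 8 = 757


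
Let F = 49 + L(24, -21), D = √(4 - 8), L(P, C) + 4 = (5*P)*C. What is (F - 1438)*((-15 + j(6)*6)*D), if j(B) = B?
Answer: -164346*I ≈ -1.6435e+5*I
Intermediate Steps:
L(P, C) = -4 + 5*C*P (L(P, C) = -4 + (5*P)*C = -4 + 5*C*P)
D = 2*I (D = √(-4) = 2*I ≈ 2.0*I)
F = -2475 (F = 49 + (-4 + 5*(-21)*24) = 49 + (-4 - 2520) = 49 - 2524 = -2475)
(F - 1438)*((-15 + j(6)*6)*D) = (-2475 - 1438)*((-15 + 6*6)*(2*I)) = -3913*(-15 + 36)*2*I = -82173*2*I = -164346*I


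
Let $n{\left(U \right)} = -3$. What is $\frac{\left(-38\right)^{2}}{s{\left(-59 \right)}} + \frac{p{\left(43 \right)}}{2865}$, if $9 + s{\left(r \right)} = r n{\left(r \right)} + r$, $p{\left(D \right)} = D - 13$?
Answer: $\frac{276022}{20819} \approx 13.258$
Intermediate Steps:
$p{\left(D \right)} = -13 + D$
$s{\left(r \right)} = -9 - 2 r$ ($s{\left(r \right)} = -9 + \left(r \left(-3\right) + r\right) = -9 + \left(- 3 r + r\right) = -9 - 2 r$)
$\frac{\left(-38\right)^{2}}{s{\left(-59 \right)}} + \frac{p{\left(43 \right)}}{2865} = \frac{\left(-38\right)^{2}}{-9 - -118} + \frac{-13 + 43}{2865} = \frac{1444}{-9 + 118} + 30 \cdot \frac{1}{2865} = \frac{1444}{109} + \frac{2}{191} = \frac{276022}{20819}$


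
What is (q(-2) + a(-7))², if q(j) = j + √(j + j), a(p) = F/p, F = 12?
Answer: 480/49 - 104*I/7 ≈ 9.7959 - 14.857*I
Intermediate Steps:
a(p) = 12/p
q(j) = j + √2*√j (q(j) = j + √(2*j) = j + √2*√j)
(q(-2) + a(-7))² = ((-2 + √2*√(-2)) + 12/(-7))² = ((-2 + √2*(I*√2)) + 12*(-⅐))² = ((-2 + 2*I) - 12/7)² = (-26/7 + 2*I)²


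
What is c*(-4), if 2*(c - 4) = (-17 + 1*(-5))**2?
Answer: -984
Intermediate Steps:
c = 246 (c = 4 + (-17 + 1*(-5))**2/2 = 4 + (-17 - 5)**2/2 = 4 + (1/2)*(-22)**2 = 4 + (1/2)*484 = 4 + 242 = 246)
c*(-4) = 246*(-4) = -984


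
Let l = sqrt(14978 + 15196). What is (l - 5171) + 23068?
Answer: 17897 + sqrt(30174) ≈ 18071.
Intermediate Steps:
l = sqrt(30174) ≈ 173.71
(l - 5171) + 23068 = (sqrt(30174) - 5171) + 23068 = (-5171 + sqrt(30174)) + 23068 = 17897 + sqrt(30174)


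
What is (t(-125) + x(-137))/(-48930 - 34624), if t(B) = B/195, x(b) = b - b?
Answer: 25/3258606 ≈ 7.6720e-6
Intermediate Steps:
x(b) = 0
t(B) = B/195 (t(B) = B*(1/195) = B/195)
(t(-125) + x(-137))/(-48930 - 34624) = ((1/195)*(-125) + 0)/(-48930 - 34624) = (-25/39 + 0)/(-83554) = -25/39*(-1/83554) = 25/3258606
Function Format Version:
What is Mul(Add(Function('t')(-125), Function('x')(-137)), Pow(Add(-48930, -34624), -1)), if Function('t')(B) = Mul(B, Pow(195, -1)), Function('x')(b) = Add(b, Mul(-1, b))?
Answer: Rational(25, 3258606) ≈ 7.6720e-6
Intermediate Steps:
Function('x')(b) = 0
Function('t')(B) = Mul(Rational(1, 195), B) (Function('t')(B) = Mul(B, Rational(1, 195)) = Mul(Rational(1, 195), B))
Mul(Add(Function('t')(-125), Function('x')(-137)), Pow(Add(-48930, -34624), -1)) = Mul(Add(Mul(Rational(1, 195), -125), 0), Pow(Add(-48930, -34624), -1)) = Mul(Add(Rational(-25, 39), 0), Pow(-83554, -1)) = Mul(Rational(-25, 39), Rational(-1, 83554)) = Rational(25, 3258606)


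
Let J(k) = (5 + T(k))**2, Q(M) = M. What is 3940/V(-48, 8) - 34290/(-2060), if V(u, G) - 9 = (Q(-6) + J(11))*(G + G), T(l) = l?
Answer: 14558501/825854 ≈ 17.628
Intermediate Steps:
J(k) = (5 + k)**2
V(u, G) = 9 + 500*G (V(u, G) = 9 + (-6 + (5 + 11)**2)*(G + G) = 9 + (-6 + 16**2)*(2*G) = 9 + (-6 + 256)*(2*G) = 9 + 250*(2*G) = 9 + 500*G)
3940/V(-48, 8) - 34290/(-2060) = 3940/(9 + 500*8) - 34290/(-2060) = 3940/(9 + 4000) - 34290*(-1/2060) = 3940/4009 + 3429/206 = 14558501/825854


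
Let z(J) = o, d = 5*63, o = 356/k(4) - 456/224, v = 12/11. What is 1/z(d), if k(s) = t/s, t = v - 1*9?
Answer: -2436/443551 ≈ -0.0054920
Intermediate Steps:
v = 12/11 (v = 12*(1/11) = 12/11 ≈ 1.0909)
t = -87/11 (t = 12/11 - 1*9 = 12/11 - 9 = -87/11 ≈ -7.9091)
k(s) = -87/(11*s)
o = -443551/2436 (o = 356/((-87/11/4)) - 456/224 = 356/((-87/11*1/4)) - 456*1/224 = 356/(-87/44) - 57/28 = 356*(-44/87) - 57/28 = -15664/87 - 57/28 = -443551/2436 ≈ -182.08)
d = 315
z(J) = -443551/2436
1/z(d) = 1/(-443551/2436) = -2436/443551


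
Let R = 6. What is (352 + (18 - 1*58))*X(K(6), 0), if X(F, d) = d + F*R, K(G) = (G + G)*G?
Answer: 134784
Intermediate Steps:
K(G) = 2*G**2 (K(G) = (2*G)*G = 2*G**2)
X(F, d) = d + 6*F (X(F, d) = d + F*6 = d + 6*F)
(352 + (18 - 1*58))*X(K(6), 0) = (352 + (18 - 1*58))*(0 + 6*(2*6**2)) = (352 + (18 - 58))*(0 + 6*(2*36)) = (352 - 40)*(0 + 6*72) = 312*(0 + 432) = 312*432 = 134784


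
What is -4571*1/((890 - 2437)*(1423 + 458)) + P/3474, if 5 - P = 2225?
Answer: -51143761/80230293 ≈ -0.63746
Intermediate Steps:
P = -2220 (P = 5 - 1*2225 = 5 - 2225 = -2220)
-4571*1/((890 - 2437)*(1423 + 458)) + P/3474 = -4571*1/((890 - 2437)*(1423 + 458)) - 2220/3474 = -4571/(1881*(-1547)) - 2220*1/3474 = -4571/(-2909907) - 370/579 = -4571*(-1/2909907) - 370/579 = 653/415701 - 370/579 = -51143761/80230293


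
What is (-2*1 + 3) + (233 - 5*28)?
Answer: 94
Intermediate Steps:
(-2*1 + 3) + (233 - 5*28) = (-2 + 3) + (233 - 140) = 1 + 93 = 94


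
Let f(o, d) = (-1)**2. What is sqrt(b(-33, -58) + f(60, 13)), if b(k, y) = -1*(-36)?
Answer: sqrt(37) ≈ 6.0828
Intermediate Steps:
b(k, y) = 36
f(o, d) = 1
sqrt(b(-33, -58) + f(60, 13)) = sqrt(36 + 1) = sqrt(37)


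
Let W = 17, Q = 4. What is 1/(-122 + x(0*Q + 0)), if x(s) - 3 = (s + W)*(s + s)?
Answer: -1/119 ≈ -0.0084034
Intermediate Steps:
x(s) = 3 + 2*s*(17 + s) (x(s) = 3 + (s + 17)*(s + s) = 3 + (17 + s)*(2*s) = 3 + 2*s*(17 + s))
1/(-122 + x(0*Q + 0)) = 1/(-122 + (3 + 2*(0*4 + 0)**2 + 34*(0*4 + 0))) = 1/(-122 + (3 + 2*(0 + 0)**2 + 34*(0 + 0))) = 1/(-122 + (3 + 2*0**2 + 34*0)) = 1/(-122 + (3 + 2*0 + 0)) = 1/(-122 + (3 + 0 + 0)) = 1/(-122 + 3) = 1/(-119) = -1/119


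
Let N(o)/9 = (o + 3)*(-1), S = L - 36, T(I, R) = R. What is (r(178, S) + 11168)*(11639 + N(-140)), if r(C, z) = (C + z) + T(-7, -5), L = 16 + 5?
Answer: 145788272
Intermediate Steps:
L = 21
S = -15 (S = 21 - 36 = -15)
N(o) = -27 - 9*o (N(o) = 9*((o + 3)*(-1)) = 9*((3 + o)*(-1)) = 9*(-3 - o) = -27 - 9*o)
r(C, z) = -5 + C + z (r(C, z) = (C + z) - 5 = -5 + C + z)
(r(178, S) + 11168)*(11639 + N(-140)) = ((-5 + 178 - 15) + 11168)*(11639 + (-27 - 9*(-140))) = (158 + 11168)*(11639 + (-27 + 1260)) = 11326*(11639 + 1233) = 11326*12872 = 145788272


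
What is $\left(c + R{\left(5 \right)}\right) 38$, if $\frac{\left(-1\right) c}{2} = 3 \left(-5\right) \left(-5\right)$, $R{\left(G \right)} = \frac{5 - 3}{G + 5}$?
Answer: $- \frac{28462}{5} \approx -5692.4$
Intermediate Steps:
$R{\left(G \right)} = \frac{2}{5 + G}$
$c = -150$ ($c = - 2 \cdot 3 \left(-5\right) \left(-5\right) = - 2 \left(\left(-15\right) \left(-5\right)\right) = \left(-2\right) 75 = -150$)
$\left(c + R{\left(5 \right)}\right) 38 = \left(-150 + \frac{2}{5 + 5}\right) 38 = \left(-150 + \frac{2}{10}\right) 38 = \left(-150 + 2 \cdot \frac{1}{10}\right) 38 = \left(-150 + \frac{1}{5}\right) 38 = \left(- \frac{749}{5}\right) 38 = - \frac{28462}{5}$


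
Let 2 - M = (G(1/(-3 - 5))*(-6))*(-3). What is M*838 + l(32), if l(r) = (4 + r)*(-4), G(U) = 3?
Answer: -43720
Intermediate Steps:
M = -52 (M = 2 - 3*(-6)*(-3) = 2 - (-18)*(-3) = 2 - 1*54 = 2 - 54 = -52)
l(r) = -16 - 4*r
M*838 + l(32) = -52*838 + (-16 - 4*32) = -43576 + (-16 - 128) = -43576 - 144 = -43720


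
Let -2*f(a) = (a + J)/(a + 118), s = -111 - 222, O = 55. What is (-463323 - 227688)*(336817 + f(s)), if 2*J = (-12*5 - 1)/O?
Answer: -11008777765100499/47300 ≈ -2.3274e+11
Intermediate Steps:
J = -61/110 (J = ((-12*5 - 1)/55)/2 = ((-60 - 1)*(1/55))/2 = (-61*1/55)/2 = (½)*(-61/55) = -61/110 ≈ -0.55455)
s = -333
f(a) = -(-61/110 + a)/(2*(118 + a)) (f(a) = -(a - 61/110)/(2*(a + 118)) = -(-61/110 + a)/(2*(118 + a)))
(-463323 - 227688)*(336817 + f(s)) = (-463323 - 227688)*(336817 + (61 - 110*(-333))/(220*(118 - 333))) = -691011*(336817 + (1/220)*(61 + 36630)/(-215)) = -691011*(336817 + (1/220)*(-1/215)*36691) = -691011*(336817 - 36691/47300) = -691011*15931407409/47300 = -11008777765100499/47300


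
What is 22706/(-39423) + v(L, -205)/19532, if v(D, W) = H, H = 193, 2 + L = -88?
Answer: -435884953/770010036 ≈ -0.56608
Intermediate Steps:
L = -90 (L = -2 - 88 = -90)
v(D, W) = 193
22706/(-39423) + v(L, -205)/19532 = 22706/(-39423) + 193/19532 = 22706*(-1/39423) + 193*(1/19532) = -22706/39423 + 193/19532 = -435884953/770010036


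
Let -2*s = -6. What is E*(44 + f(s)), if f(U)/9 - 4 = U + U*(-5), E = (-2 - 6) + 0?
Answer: 224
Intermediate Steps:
s = 3 (s = -½*(-6) = 3)
E = -8 (E = -8 + 0 = -8)
f(U) = 36 - 36*U (f(U) = 36 + 9*(U + U*(-5)) = 36 + 9*(U - 5*U) = 36 + 9*(-4*U) = 36 - 36*U)
E*(44 + f(s)) = -8*(44 + (36 - 36*3)) = -8*(44 + (36 - 108)) = -8*(44 - 72) = -8*(-28) = 224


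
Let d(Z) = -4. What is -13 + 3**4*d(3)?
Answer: -337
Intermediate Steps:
-13 + 3**4*d(3) = -13 + 3**4*(-4) = -13 + 81*(-4) = -13 - 324 = -337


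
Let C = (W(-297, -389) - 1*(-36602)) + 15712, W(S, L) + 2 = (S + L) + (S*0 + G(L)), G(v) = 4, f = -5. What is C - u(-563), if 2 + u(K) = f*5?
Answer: 51657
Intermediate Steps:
u(K) = -27 (u(K) = -2 - 5*5 = -2 - 25 = -27)
W(S, L) = 2 + L + S (W(S, L) = -2 + ((S + L) + (S*0 + 4)) = -2 + ((L + S) + (0 + 4)) = -2 + ((L + S) + 4) = -2 + (4 + L + S) = 2 + L + S)
C = 51630 (C = ((2 - 389 - 297) - 1*(-36602)) + 15712 = (-684 + 36602) + 15712 = 35918 + 15712 = 51630)
C - u(-563) = 51630 - 1*(-27) = 51630 + 27 = 51657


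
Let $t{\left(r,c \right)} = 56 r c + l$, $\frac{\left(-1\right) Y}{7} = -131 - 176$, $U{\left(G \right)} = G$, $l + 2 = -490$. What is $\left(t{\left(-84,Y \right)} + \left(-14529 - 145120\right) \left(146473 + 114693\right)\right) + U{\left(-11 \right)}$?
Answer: $-41705000133$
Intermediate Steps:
$l = -492$ ($l = -2 - 490 = -492$)
$Y = 2149$ ($Y = - 7 \left(-131 - 176\right) = \left(-7\right) \left(-307\right) = 2149$)
$t{\left(r,c \right)} = -492 + 56 c r$ ($t{\left(r,c \right)} = 56 r c - 492 = 56 c r - 492 = -492 + 56 c r$)
$\left(t{\left(-84,Y \right)} + \left(-14529 - 145120\right) \left(146473 + 114693\right)\right) + U{\left(-11 \right)} = \left(\left(-492 + 56 \cdot 2149 \left(-84\right)\right) + \left(-14529 - 145120\right) \left(146473 + 114693\right)\right) - 11 = \left(\left(-492 - 10108896\right) - 41694890734\right) - 11 = \left(-10109388 - 41694890734\right) - 11 = -41705000122 - 11 = -41705000133$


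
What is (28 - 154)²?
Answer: 15876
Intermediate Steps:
(28 - 154)² = (-126)² = 15876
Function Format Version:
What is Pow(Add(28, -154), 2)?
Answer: 15876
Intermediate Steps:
Pow(Add(28, -154), 2) = Pow(-126, 2) = 15876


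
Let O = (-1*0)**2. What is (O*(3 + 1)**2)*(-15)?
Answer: 0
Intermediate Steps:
O = 0 (O = 0**2 = 0)
(O*(3 + 1)**2)*(-15) = (0*(3 + 1)**2)*(-15) = (0*4**2)*(-15) = (0*16)*(-15) = 0*(-15) = 0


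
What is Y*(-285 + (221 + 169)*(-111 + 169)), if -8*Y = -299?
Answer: 6678165/8 ≈ 8.3477e+5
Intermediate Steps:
Y = 299/8 (Y = -⅛*(-299) = 299/8 ≈ 37.375)
Y*(-285 + (221 + 169)*(-111 + 169)) = 299*(-285 + (221 + 169)*(-111 + 169))/8 = 299*(-285 + 390*58)/8 = 299*(-285 + 22620)/8 = (299/8)*22335 = 6678165/8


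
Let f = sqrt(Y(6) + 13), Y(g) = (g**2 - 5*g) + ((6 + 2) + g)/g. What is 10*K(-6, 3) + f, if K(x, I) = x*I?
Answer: -180 + 8*sqrt(3)/3 ≈ -175.38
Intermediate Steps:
Y(g) = g**2 - 5*g + (8 + g)/g (Y(g) = (g**2 - 5*g) + (8 + g)/g = g**2 - 5*g + (8 + g)/g)
K(x, I) = I*x
f = 8*sqrt(3)/3 (f = sqrt((1 + 6**2 - 5*6 + 8/6) + 13) = sqrt((1 + 36 - 30 + 8*(1/6)) + 13) = sqrt((1 + 36 - 30 + 4/3) + 13) = sqrt(25/3 + 13) = sqrt(64/3) = 8*sqrt(3)/3 ≈ 4.6188)
10*K(-6, 3) + f = 10*(3*(-6)) + 8*sqrt(3)/3 = 10*(-18) + 8*sqrt(3)/3 = -180 + 8*sqrt(3)/3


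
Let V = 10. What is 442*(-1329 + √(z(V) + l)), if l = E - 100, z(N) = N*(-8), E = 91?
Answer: -587418 + 442*I*√89 ≈ -5.8742e+5 + 4169.8*I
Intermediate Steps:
z(N) = -8*N
l = -9 (l = 91 - 100 = -9)
442*(-1329 + √(z(V) + l)) = 442*(-1329 + √(-8*10 - 9)) = 442*(-1329 + √(-80 - 9)) = 442*(-1329 + √(-89)) = 442*(-1329 + I*√89) = -587418 + 442*I*√89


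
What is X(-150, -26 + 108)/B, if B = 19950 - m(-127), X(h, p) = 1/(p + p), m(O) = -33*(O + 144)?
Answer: 1/3363804 ≈ 2.9728e-7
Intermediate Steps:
m(O) = -4752 - 33*O (m(O) = -33*(144 + O) = -4752 - 33*O)
X(h, p) = 1/(2*p)
B = 20511 (B = 19950 - (-4752 - 33*(-127)) = 19950 - (-4752 + 4191) = 19950 - 1*(-561) = 19950 + 561 = 20511)
X(-150, -26 + 108)/B = (1/(2*(-26 + 108)))/20511 = ((½)/82)*(1/20511) = ((½)*(1/82))*(1/20511) = (1/164)*(1/20511) = 1/3363804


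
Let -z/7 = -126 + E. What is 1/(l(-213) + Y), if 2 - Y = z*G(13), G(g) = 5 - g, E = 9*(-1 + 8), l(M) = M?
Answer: 1/3317 ≈ 0.00030148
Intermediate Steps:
E = 63 (E = 9*7 = 63)
z = 441 (z = -7*(-126 + 63) = -7*(-63) = 441)
Y = 3530 (Y = 2 - 441*(5 - 1*13) = 2 - 441*(5 - 13) = 2 - 441*(-8) = 2 - 1*(-3528) = 2 + 3528 = 3530)
1/(l(-213) + Y) = 1/(-213 + 3530) = 1/3317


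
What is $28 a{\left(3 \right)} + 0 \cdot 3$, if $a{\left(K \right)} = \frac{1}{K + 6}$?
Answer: $\frac{28}{9} \approx 3.1111$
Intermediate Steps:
$a{\left(K \right)} = \frac{1}{6 + K}$
$28 a{\left(3 \right)} + 0 \cdot 3 = \frac{28}{6 + 3} + 0 \cdot 3 = \frac{28}{9} + 0 = \frac{28}{9}$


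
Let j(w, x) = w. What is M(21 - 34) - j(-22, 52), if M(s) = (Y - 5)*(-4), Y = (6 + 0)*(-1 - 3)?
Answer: 138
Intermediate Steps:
Y = -24 (Y = 6*(-4) = -24)
M(s) = 116 (M(s) = (-24 - 5)*(-4) = -29*(-4) = 116)
M(21 - 34) - j(-22, 52) = 116 - 1*(-22) = 116 + 22 = 138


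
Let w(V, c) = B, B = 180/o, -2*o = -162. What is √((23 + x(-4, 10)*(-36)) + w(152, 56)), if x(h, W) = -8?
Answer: √2819/3 ≈ 17.698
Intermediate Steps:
o = 81 (o = -½*(-162) = 81)
B = 20/9 (B = 180/81 = 180*(1/81) = 20/9 ≈ 2.2222)
w(V, c) = 20/9
√((23 + x(-4, 10)*(-36)) + w(152, 56)) = √((23 - 8*(-36)) + 20/9) = √((23 + 288) + 20/9) = √(311 + 20/9) = √(2819/9) = √2819/3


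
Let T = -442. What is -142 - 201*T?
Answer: 88700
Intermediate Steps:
-142 - 201*T = -142 - 201*(-442) = -142 + 88842 = 88700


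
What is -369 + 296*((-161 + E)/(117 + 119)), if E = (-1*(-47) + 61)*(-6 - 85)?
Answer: -760957/59 ≈ -12898.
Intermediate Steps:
E = -9828 (E = (47 + 61)*(-91) = 108*(-91) = -9828)
-369 + 296*((-161 + E)/(117 + 119)) = -369 + 296*((-161 - 9828)/(117 + 119)) = -369 + 296*(-9989/236) = -369 - 739186/59 = -760957/59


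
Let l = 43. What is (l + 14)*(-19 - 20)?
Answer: -2223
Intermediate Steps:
(l + 14)*(-19 - 20) = (43 + 14)*(-19 - 20) = 57*(-39) = -2223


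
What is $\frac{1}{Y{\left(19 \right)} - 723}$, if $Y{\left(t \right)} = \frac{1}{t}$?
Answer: $- \frac{19}{13736} \approx -0.0013832$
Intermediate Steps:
$\frac{1}{Y{\left(19 \right)} - 723} = \frac{1}{\frac{1}{19} - 723} = \frac{1}{- \frac{13736}{19}} = - \frac{19}{13736}$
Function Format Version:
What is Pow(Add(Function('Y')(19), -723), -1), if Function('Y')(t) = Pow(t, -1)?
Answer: Rational(-19, 13736) ≈ -0.0013832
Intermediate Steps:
Pow(Add(Function('Y')(19), -723), -1) = Pow(Add(Pow(19, -1), -723), -1) = Pow(Add(Rational(1, 19), -723), -1) = Pow(Rational(-13736, 19), -1) = Rational(-19, 13736)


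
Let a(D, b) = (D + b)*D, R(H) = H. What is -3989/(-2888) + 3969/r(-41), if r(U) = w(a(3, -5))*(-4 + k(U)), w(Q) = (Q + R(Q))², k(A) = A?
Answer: 22201/28880 ≈ 0.76873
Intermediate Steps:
a(D, b) = D*(D + b)
w(Q) = 4*Q² (w(Q) = (Q + Q)² = (2*Q)² = 4*Q²)
r(U) = -576 + 144*U (r(U) = (4*(3*(3 - 5))²)*(-4 + U) = (4*(3*(-2))²)*(-4 + U) = (4*(-6)²)*(-4 + U) = (4*36)*(-4 + U) = 144*(-4 + U) = -576 + 144*U)
-3989/(-2888) + 3969/r(-41) = -3989/(-2888) + 3969/(-576 + 144*(-41)) = -3989*(-1/2888) + 3969/(-576 - 5904) = 3989/2888 + 3969/(-6480) = 3989/2888 + 3969*(-1/6480) = 3989/2888 - 49/80 = 22201/28880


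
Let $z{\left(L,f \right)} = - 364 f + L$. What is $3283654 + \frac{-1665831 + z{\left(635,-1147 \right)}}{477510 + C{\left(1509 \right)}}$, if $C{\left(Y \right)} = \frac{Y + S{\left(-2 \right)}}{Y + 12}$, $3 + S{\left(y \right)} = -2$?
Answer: $\frac{1192448501622254}{363147107} \approx 3.2837 \cdot 10^{6}$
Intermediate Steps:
$S{\left(y \right)} = -5$ ($S{\left(y \right)} = -3 - 2 = -5$)
$C{\left(Y \right)} = \frac{-5 + Y}{12 + Y}$ ($C{\left(Y \right)} = \frac{Y - 5}{Y + 12} = \frac{-5 + Y}{12 + Y}$)
$z{\left(L,f \right)} = L - 364 f$
$3283654 + \frac{-1665831 + z{\left(635,-1147 \right)}}{477510 + C{\left(1509 \right)}} = 3283654 + \frac{-1665831 + \left(635 - -417508\right)}{477510 + \frac{-5 + 1509}{12 + 1509}} = 3283654 + \frac{-1665831 + \left(635 + 417508\right)}{477510 + \frac{1}{1521} \cdot 1504} = 3283654 + \frac{-1665831 + 418143}{477510 + \frac{1}{1521} \cdot 1504} = 3283654 - \frac{1247688}{477510 + \frac{1504}{1521}} = 3283654 - \frac{1247688}{\frac{726294214}{1521}} = 3283654 - \frac{948866724}{363147107} = \frac{1192448501622254}{363147107}$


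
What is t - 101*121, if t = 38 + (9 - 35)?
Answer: -12209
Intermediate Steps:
t = 12 (t = 38 - 26 = 12)
t - 101*121 = 12 - 101*121 = 12 - 12221 = -12209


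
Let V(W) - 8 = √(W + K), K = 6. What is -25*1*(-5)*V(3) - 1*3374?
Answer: -1999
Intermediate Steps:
V(W) = 8 + √(6 + W) (V(W) = 8 + √(W + 6) = 8 + √(6 + W))
-25*1*(-5)*V(3) - 1*3374 = -25*1*(-5)*(8 + √(6 + 3)) - 1*3374 = -(-125)*(8 + √9) - 3374 = -(-125)*(8 + 3) - 3374 = -(-125)*11 - 3374 = -25*(-55) - 3374 = 1375 - 3374 = -1999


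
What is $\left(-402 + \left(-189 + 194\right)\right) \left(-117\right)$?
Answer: $46449$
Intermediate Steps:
$\left(-402 + \left(-189 + 194\right)\right) \left(-117\right) = \left(-402 + 5\right) \left(-117\right) = \left(-397\right) \left(-117\right) = 46449$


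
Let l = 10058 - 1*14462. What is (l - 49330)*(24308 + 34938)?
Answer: -3183524564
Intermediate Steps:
l = -4404 (l = 10058 - 14462 = -4404)
(l - 49330)*(24308 + 34938) = (-4404 - 49330)*(24308 + 34938) = -53734*59246 = -3183524564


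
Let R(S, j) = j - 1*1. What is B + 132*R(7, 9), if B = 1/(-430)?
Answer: 454079/430 ≈ 1056.0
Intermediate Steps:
R(S, j) = -1 + j (R(S, j) = j - 1 = -1 + j)
B = -1/430 ≈ -0.0023256
B + 132*R(7, 9) = -1/430 + 132*(-1 + 9) = -1/430 + 132*8 = -1/430 + 1056 = 454079/430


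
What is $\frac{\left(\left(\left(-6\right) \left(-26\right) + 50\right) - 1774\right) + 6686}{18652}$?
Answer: $\frac{2559}{9326} \approx 0.27439$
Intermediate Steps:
$\frac{\left(\left(\left(-6\right) \left(-26\right) + 50\right) - 1774\right) + 6686}{18652} = \left(\left(\left(156 + 50\right) - 1774\right) + 6686\right) \frac{1}{18652} = \left(\left(206 - 1774\right) + 6686\right) \frac{1}{18652} = \left(-1568 + 6686\right) \frac{1}{18652} = 5118 \cdot \frac{1}{18652} = \frac{2559}{9326}$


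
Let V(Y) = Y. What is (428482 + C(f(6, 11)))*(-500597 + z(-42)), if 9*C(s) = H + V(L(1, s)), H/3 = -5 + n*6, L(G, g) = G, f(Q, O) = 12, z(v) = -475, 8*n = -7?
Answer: -644096029148/3 ≈ -2.1470e+11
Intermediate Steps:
n = -7/8 (n = (⅛)*(-7) = -7/8 ≈ -0.87500)
H = -123/4 (H = 3*(-5 - 7/8*6) = 3*(-5 - 21/4) = 3*(-41/4) = -123/4 ≈ -30.750)
C(s) = -119/36 (C(s) = (-123/4 + 1)/9 = (⅑)*(-119/4) = -119/36)
(428482 + C(f(6, 11)))*(-500597 + z(-42)) = (428482 - 119/36)*(-500597 - 475) = (15425233/36)*(-501072) = -644096029148/3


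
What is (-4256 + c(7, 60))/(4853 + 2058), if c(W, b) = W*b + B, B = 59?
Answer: -3777/6911 ≈ -0.54652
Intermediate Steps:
c(W, b) = 59 + W*b (c(W, b) = W*b + 59 = 59 + W*b)
(-4256 + c(7, 60))/(4853 + 2058) = (-4256 + (59 + 7*60))/(4853 + 2058) = (-4256 + (59 + 420))/6911 = (-4256 + 479)*(1/6911) = -3777*1/6911 = -3777/6911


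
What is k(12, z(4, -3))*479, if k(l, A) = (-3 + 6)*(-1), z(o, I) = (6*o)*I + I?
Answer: -1437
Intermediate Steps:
z(o, I) = I + 6*I*o (z(o, I) = 6*I*o + I = I + 6*I*o)
k(l, A) = -3 (k(l, A) = 3*(-1) = -3)
k(12, z(4, -3))*479 = -3*479 = -1437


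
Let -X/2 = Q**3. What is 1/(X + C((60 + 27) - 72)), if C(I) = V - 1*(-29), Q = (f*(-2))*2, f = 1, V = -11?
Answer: 1/146 ≈ 0.0068493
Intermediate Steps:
Q = -4 (Q = (1*(-2))*2 = -2*2 = -4)
C(I) = 18 (C(I) = -11 - 1*(-29) = -11 + 29 = 18)
X = 128 (X = -2*(-4)**3 = -2*(-64) = 128)
1/(X + C((60 + 27) - 72)) = 1/(128 + 18) = 1/146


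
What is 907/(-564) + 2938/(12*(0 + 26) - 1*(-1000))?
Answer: 58381/92496 ≈ 0.63117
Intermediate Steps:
907/(-564) + 2938/(12*(0 + 26) - 1*(-1000)) = 907*(-1/564) + 2938/(12*26 + 1000) = -907/564 + 2938/(312 + 1000) = -907/564 + 2938/1312 = -907/564 + 2938*(1/1312) = -907/564 + 1469/656 = 58381/92496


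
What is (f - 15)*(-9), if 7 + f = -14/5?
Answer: 1116/5 ≈ 223.20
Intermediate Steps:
f = -49/5 (f = -7 - 14/5 = -49/5 ≈ -9.8000)
(f - 15)*(-9) = (-49/5 - 15)*(-9) = -124/5*(-9) = 1116/5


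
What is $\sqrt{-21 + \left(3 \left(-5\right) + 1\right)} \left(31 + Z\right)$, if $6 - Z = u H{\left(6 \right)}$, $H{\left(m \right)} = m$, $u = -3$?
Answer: $55 i \sqrt{35} \approx 325.38 i$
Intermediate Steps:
$Z = 24$ ($Z = 6 - \left(-3\right) 6 = 6 - -18 = 6 + 18 = 24$)
$\sqrt{-21 + \left(3 \left(-5\right) + 1\right)} \left(31 + Z\right) = \sqrt{-21 + \left(3 \left(-5\right) + 1\right)} \left(31 + 24\right) = \sqrt{-21 + \left(-15 + 1\right)} 55 = \sqrt{-21 - 14} \cdot 55 = \sqrt{-35} \cdot 55 = i \sqrt{35} \cdot 55 = 55 i \sqrt{35}$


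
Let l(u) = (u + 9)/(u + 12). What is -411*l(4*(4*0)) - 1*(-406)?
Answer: 391/4 ≈ 97.750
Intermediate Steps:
l(u) = (9 + u)/(12 + u)
-411*l(4*(4*0)) - 1*(-406) = -411*(9 + 4*(4*0))/(12 + 4*(4*0)) - 1*(-406) = -411*(9 + 4*0)/(12 + 4*0) + 406 = -411*(9 + 0)/(12 + 0) + 406 = -411*9/12 + 406 = -137*9/4 + 406 = -411*¾ + 406 = -1233/4 + 406 = 391/4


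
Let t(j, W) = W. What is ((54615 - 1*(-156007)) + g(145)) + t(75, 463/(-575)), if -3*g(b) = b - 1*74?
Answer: 363280736/1725 ≈ 2.1060e+5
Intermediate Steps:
g(b) = 74/3 - b/3 (g(b) = -(b - 1*74)/3 = -(b - 74)/3 = -(-74 + b)/3 = 74/3 - b/3)
((54615 - 1*(-156007)) + g(145)) + t(75, 463/(-575)) = ((54615 - 1*(-156007)) + (74/3 - ⅓*145)) + 463/(-575) = ((54615 + 156007) + (74/3 - 145/3)) + 463*(-1/575) = (210622 - 71/3) - 463/575 = 631795/3 - 463/575 = 363280736/1725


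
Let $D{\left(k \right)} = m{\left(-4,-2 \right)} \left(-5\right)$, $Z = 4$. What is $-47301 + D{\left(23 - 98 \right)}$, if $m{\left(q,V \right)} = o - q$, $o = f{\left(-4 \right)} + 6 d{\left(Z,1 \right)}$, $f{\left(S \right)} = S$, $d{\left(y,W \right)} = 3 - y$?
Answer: $-47271$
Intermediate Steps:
$o = -10$ ($o = -4 + 6 \left(3 - 4\right) = -4 + 6 \left(-1\right) = -4 - 6 = -10$)
$m{\left(q,V \right)} = -10 - q$
$D{\left(k \right)} = 30$ ($D{\left(k \right)} = \left(-10 - -4\right) \left(-5\right) = \left(-10 + 4\right) \left(-5\right) = \left(-6\right) \left(-5\right) = 30$)
$-47301 + D{\left(23 - 98 \right)} = -47301 + 30 = -47271$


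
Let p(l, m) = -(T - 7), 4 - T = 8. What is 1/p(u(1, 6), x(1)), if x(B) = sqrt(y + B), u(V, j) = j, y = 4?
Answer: 1/11 ≈ 0.090909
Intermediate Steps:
T = -4 (T = 4 - 1*8 = 4 - 8 = -4)
x(B) = sqrt(4 + B)
p(l, m) = 11 (p(l, m) = -(-4 - 7) = -1*(-11) = 11)
1/p(u(1, 6), x(1)) = 1/11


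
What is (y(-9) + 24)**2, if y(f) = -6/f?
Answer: 5476/9 ≈ 608.44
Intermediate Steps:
(y(-9) + 24)**2 = (-6/(-9) + 24)**2 = (-6*(-1/9) + 24)**2 = (2/3 + 24)**2 = (74/3)**2 = 5476/9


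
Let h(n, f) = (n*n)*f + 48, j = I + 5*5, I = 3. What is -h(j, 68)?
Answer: -53360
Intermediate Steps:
j = 28 (j = 3 + 5*5 = 3 + 25 = 28)
h(n, f) = 48 + f*n**2 (h(n, f) = n**2*f + 48 = f*n**2 + 48 = 48 + f*n**2)
-h(j, 68) = -(48 + 68*28**2) = -(48 + 68*784) = -(48 + 53312) = -1*53360 = -53360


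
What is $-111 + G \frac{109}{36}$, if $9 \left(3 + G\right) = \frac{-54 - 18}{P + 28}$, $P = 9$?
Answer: $- \frac{160823}{1332} \approx -120.74$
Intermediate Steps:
$G = - \frac{119}{37}$ ($G = -3 + \frac{\left(-54 - 18\right) \frac{1}{9 + 28}}{9} = -3 + \frac{\left(-72\right) \frac{1}{37}}{9} = -3 + \frac{1}{9} \left(- \frac{72}{37}\right) = -3 - \frac{8}{37} = - \frac{119}{37} \approx -3.2162$)
$-111 + G \frac{109}{36} = -111 - \frac{119 \cdot \frac{109}{36}}{37} = -111 - \frac{119 \cdot 109 \cdot \frac{1}{36}}{37} = -111 - \frac{12971}{1332} = - \frac{160823}{1332}$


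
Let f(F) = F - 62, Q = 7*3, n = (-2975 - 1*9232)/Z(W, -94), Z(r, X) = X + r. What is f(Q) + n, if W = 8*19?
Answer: -14585/58 ≈ -251.47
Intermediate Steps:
W = 152
n = -12207/58 (n = (-2975 - 1*9232)/(-94 + 152) = (-2975 - 9232)/58 = -12207*1/58 = -12207/58 ≈ -210.47)
Q = 21
f(F) = -62 + F
f(Q) + n = (-62 + 21) - 12207/58 = -41 - 12207/58 = -14585/58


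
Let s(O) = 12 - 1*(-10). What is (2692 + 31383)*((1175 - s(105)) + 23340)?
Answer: 834598975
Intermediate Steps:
s(O) = 22 (s(O) = 12 + 10 = 22)
(2692 + 31383)*((1175 - s(105)) + 23340) = (2692 + 31383)*((1175 - 1*22) + 23340) = 34075*((1175 - 22) + 23340) = 34075*(1153 + 23340) = 34075*24493 = 834598975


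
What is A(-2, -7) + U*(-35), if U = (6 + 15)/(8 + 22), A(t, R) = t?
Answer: -53/2 ≈ -26.500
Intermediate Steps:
U = 7/10 (U = 21/30 = 21*(1/30) = 7/10 ≈ 0.70000)
A(-2, -7) + U*(-35) = -2 + (7/10)*(-35) = -2 - 49/2 = -53/2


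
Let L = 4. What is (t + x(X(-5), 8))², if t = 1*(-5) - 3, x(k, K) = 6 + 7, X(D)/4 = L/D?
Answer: 25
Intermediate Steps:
X(D) = 16/D (X(D) = 4*(4/D) = 16/D)
x(k, K) = 13
t = -8 (t = -5 - 3 = -8)
(t + x(X(-5), 8))² = (-8 + 13)² = 5² = 25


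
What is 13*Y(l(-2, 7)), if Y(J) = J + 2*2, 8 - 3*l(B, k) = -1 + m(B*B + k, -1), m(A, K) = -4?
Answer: 325/3 ≈ 108.33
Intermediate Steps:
l(B, k) = 13/3 (l(B, k) = 8/3 - (-1 - 4)/3 = 8/3 - ⅓*(-5) = 8/3 + 5/3 = 13/3)
Y(J) = 4 + J (Y(J) = J + 4 = 4 + J)
13*Y(l(-2, 7)) = 13*(4 + 13/3) = 13*(25/3) = 325/3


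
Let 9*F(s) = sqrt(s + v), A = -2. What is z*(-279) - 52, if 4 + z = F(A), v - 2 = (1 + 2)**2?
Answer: 971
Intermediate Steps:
v = 11 (v = 2 + (1 + 2)**2 = 2 + 3**2 = 2 + 9 = 11)
F(s) = sqrt(11 + s)/9 (F(s) = sqrt(s + 11)/9 = sqrt(11 + s)/9)
z = -11/3 (z = -4 + sqrt(11 - 2)/9 = -4 + sqrt(9)/9 = -4 + (1/9)*3 = -4 + 1/3 = -11/3 ≈ -3.6667)
z*(-279) - 52 = -11/3*(-279) - 52 = 1023 - 52 = 971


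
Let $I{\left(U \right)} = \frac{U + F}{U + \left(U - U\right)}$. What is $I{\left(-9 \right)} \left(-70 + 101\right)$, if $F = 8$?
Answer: $\frac{31}{9} \approx 3.4444$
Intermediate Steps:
$I{\left(U \right)} = \frac{8 + U}{U}$ ($I{\left(U \right)} = \frac{U + 8}{U + \left(U - U\right)} = \frac{8 + U}{U + 0} = \frac{8 + U}{U}$)
$I{\left(-9 \right)} \left(-70 + 101\right) = \frac{8 - 9}{-9} \left(-70 + 101\right) = \left(- \frac{1}{9}\right) \left(-1\right) 31 = \frac{1}{9} \cdot 31 = \frac{31}{9}$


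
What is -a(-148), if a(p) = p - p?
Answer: 0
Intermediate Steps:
a(p) = 0
-a(-148) = -1*0 = 0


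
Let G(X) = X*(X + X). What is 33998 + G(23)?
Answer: 35056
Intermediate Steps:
G(X) = 2*X² (G(X) = X*(2*X) = 2*X²)
33998 + G(23) = 33998 + 2*23² = 33998 + 2*529 = 33998 + 1058 = 35056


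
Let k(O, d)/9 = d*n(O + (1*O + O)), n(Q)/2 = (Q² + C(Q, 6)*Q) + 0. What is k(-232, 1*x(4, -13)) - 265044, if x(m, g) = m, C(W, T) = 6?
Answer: 34312236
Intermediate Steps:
n(Q) = 2*Q² + 12*Q (n(Q) = 2*((Q² + 6*Q) + 0) = 2*(Q² + 6*Q) = 2*Q² + 12*Q)
k(O, d) = 54*O*d*(6 + 3*O) (k(O, d) = 9*(d*(2*(O + (1*O + O))*(6 + (O + (1*O + O))))) = 9*(d*(2*(O + (O + O))*(6 + (O + (O + O))))) = 9*(d*(2*(O + 2*O)*(6 + (O + 2*O)))) = 9*(d*(2*(3*O)*(6 + 3*O))) = 9*(d*(6*O*(6 + 3*O))) = 9*(6*O*d*(6 + 3*O)) = 54*O*d*(6 + 3*O))
k(-232, 1*x(4, -13)) - 265044 = 162*(-232)*(1*4)*(2 - 232) - 265044 = 162*(-232)*4*(-230) - 265044 = 34577280 - 265044 = 34312236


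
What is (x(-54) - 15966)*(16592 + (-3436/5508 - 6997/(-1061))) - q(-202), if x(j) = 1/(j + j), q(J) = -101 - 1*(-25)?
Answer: -20907125929142975/78893838 ≈ -2.6500e+8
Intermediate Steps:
q(J) = -76 (q(J) = -101 + 25 = -76)
x(j) = 1/(2*j)
(x(-54) - 15966)*(16592 + (-3436/5508 - 6997/(-1061))) - q(-202) = ((½)/(-54) - 15966)*(16592 + (-3436/5508 - 6997/(-1061))) - 1*(-76) = ((½)*(-1/54) - 15966)*(16592 + (-3436*1/5508 - 6997*(-1/1061))) + 76 = (-1/108 - 15966)*(16592 + (-859/1377 + 6997/1061)) + 76 = -1724329*(16592 + 8723470/1460997)/108 + 76 = -1724329/108*24249585694/1460997 + 76 = -20907131925074663/78893838 + 76 = -20907125929142975/78893838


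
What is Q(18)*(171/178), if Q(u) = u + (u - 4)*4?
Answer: 6327/89 ≈ 71.090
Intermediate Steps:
Q(u) = -16 + 5*u (Q(u) = u + (-4 + u)*4 = u + (-16 + 4*u) = -16 + 5*u)
Q(18)*(171/178) = (-16 + 5*18)*(171/178) = (-16 + 90)*(171*(1/178)) = 74*(171/178) = 6327/89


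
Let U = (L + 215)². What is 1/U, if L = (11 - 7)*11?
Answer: 1/67081 ≈ 1.4907e-5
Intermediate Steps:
L = 44 (L = 4*11 = 44)
U = 67081 (U = (44 + 215)² = 259² = 67081)
1/U = 1/67081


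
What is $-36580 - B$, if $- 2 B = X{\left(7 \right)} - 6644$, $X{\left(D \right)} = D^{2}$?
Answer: $- \frac{79755}{2} \approx -39878.0$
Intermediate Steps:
$B = \frac{6595}{2}$ ($B = - \frac{7^{2} - 6644}{2} = - \frac{49 - 6644}{2} = \left(- \frac{1}{2}\right) \left(-6595\right) = \frac{6595}{2} \approx 3297.5$)
$-36580 - B = -36580 - \frac{6595}{2} = - \frac{79755}{2}$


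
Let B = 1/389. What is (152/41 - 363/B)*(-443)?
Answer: 2564675405/41 ≈ 6.2553e+7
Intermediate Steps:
B = 1/389 ≈ 0.0025707
(152/41 - 363/B)*(-443) = (152/41 - 363/1/389)*(-443) = (152*(1/41) - 363*389)*(-443) = (152/41 - 141207)*(-443) = -5789335/41*(-443) = 2564675405/41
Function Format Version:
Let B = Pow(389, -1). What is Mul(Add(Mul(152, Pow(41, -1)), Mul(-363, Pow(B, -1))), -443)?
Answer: Rational(2564675405, 41) ≈ 6.2553e+7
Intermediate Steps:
B = Rational(1, 389) ≈ 0.0025707
Mul(Add(Mul(152, Pow(41, -1)), Mul(-363, Pow(B, -1))), -443) = Mul(Add(Mul(152, Pow(41, -1)), Mul(-363, Pow(Rational(1, 389), -1))), -443) = Mul(Add(Mul(152, Rational(1, 41)), Mul(-363, 389)), -443) = Mul(Add(Rational(152, 41), -141207), -443) = Mul(Rational(-5789335, 41), -443) = Rational(2564675405, 41)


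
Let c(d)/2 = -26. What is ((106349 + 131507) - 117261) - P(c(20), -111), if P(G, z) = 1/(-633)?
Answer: 76336636/633 ≈ 1.2060e+5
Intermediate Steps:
c(d) = -52 (c(d) = 2*(-26) = -52)
P(G, z) = -1/633
((106349 + 131507) - 117261) - P(c(20), -111) = ((106349 + 131507) - 117261) - 1*(-1/633) = (237856 - 117261) + 1/633 = 120595 + 1/633 = 76336636/633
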